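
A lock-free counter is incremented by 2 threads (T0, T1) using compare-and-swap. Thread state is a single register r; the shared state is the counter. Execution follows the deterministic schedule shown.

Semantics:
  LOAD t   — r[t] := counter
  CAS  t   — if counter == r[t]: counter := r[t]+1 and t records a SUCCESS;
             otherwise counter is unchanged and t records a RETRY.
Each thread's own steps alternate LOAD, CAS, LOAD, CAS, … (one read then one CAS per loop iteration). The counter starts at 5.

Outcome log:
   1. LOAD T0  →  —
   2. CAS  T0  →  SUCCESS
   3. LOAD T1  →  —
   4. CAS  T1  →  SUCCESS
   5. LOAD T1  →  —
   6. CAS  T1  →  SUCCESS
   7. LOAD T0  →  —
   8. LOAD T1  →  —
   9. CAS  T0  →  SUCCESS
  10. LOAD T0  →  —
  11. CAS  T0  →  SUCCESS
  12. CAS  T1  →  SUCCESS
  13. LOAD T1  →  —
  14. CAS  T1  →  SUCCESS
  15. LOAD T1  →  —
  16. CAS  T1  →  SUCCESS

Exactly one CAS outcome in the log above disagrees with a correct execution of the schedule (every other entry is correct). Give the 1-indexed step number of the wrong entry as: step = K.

step = 12

Re-executing:
1. LOAD T0 → mem=5 r[T0]=5 [LOAD]
2. CAS T0 → mem=6 r[T0]=5 [OK]
3. LOAD T1 → mem=6 r[T1]=6 [LOAD]
4. CAS T1 → mem=7 r[T1]=6 [OK]
5. LOAD T1 → mem=7 r[T1]=7 [LOAD]
6. CAS T1 → mem=8 r[T1]=7 [OK]
7. LOAD T0 → mem=8 r[T0]=8 [LOAD]
8. LOAD T1 → mem=8 r[T1]=8 [LOAD]
9. CAS T0 → mem=9 r[T0]=8 [OK]
10. LOAD T0 → mem=9 r[T0]=9 [LOAD]
11. CAS T0 → mem=10 r[T0]=9 [OK]
12. CAS T1 → mem=10 r[T1]=8 [RETRY]
13. LOAD T1 → mem=10 r[T1]=10 [LOAD]
14. CAS T1 → mem=11 r[T1]=10 [OK]
15. LOAD T1 → mem=11 r[T1]=11 [LOAD]
16. CAS T1 → mem=12 r[T1]=11 [OK]
Flip is step 12.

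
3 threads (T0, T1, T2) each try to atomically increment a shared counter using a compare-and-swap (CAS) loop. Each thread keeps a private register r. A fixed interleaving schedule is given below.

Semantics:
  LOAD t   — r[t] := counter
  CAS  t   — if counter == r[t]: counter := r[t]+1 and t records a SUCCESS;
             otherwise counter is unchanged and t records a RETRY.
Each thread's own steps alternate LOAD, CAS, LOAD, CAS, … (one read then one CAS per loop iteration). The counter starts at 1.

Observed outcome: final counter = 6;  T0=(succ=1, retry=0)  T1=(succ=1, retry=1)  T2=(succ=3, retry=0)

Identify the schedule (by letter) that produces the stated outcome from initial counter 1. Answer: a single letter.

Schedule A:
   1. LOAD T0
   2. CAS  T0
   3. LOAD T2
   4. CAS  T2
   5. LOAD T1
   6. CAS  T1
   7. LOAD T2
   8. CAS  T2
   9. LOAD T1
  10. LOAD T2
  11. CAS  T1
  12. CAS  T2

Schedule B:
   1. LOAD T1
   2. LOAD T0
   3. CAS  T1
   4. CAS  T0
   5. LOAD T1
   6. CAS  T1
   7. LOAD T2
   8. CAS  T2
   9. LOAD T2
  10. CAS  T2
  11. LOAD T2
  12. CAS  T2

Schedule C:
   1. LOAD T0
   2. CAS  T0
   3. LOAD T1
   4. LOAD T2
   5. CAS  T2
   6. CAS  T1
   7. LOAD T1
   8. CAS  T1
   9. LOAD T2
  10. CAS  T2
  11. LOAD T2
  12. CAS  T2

C

Simulating candidate C:
[1] T0.load  rd  (counter 1, T0.r 1)
[2] T0.cas  hit  (counter 2, T0.r 1)
[3] T1.load  rd  (counter 2, T1.r 2)
[4] T2.load  rd  (counter 2, T2.r 2)
[5] T2.cas  hit  (counter 3, T2.r 2)
[6] T1.cas  miss  (counter 3, T1.r 2)
[7] T1.load  rd  (counter 3, T1.r 3)
[8] T1.cas  hit  (counter 4, T1.r 3)
[9] T2.load  rd  (counter 4, T2.r 4)
[10] T2.cas  hit  (counter 5, T2.r 4)
[11] T2.load  rd  (counter 5, T2.r 5)
[12] T2.cas  hit  (counter 6, T2.r 5)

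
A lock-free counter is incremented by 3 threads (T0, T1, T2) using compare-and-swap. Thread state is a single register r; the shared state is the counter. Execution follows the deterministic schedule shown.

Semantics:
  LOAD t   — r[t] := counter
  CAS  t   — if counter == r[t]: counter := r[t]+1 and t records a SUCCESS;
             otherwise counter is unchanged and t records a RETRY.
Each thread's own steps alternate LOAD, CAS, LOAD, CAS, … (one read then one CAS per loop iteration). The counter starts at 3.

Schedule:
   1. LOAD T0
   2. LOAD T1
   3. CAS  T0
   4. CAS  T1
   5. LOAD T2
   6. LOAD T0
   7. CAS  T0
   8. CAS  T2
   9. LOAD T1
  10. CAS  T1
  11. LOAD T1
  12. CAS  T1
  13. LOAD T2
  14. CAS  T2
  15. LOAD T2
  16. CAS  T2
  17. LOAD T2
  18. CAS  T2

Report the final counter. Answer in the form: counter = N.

counter = 10

[1] T0.load  rd  (counter 3, T0.r 3)
[2] T1.load  rd  (counter 3, T1.r 3)
[3] T0.cas  hit  (counter 4, T0.r 3)
[4] T1.cas  miss  (counter 4, T1.r 3)
[5] T2.load  rd  (counter 4, T2.r 4)
[6] T0.load  rd  (counter 4, T0.r 4)
[7] T0.cas  hit  (counter 5, T0.r 4)
[8] T2.cas  miss  (counter 5, T2.r 4)
[9] T1.load  rd  (counter 5, T1.r 5)
[10] T1.cas  hit  (counter 6, T1.r 5)
[11] T1.load  rd  (counter 6, T1.r 6)
[12] T1.cas  hit  (counter 7, T1.r 6)
[13] T2.load  rd  (counter 7, T2.r 7)
[14] T2.cas  hit  (counter 8, T2.r 7)
[15] T2.load  rd  (counter 8, T2.r 8)
[16] T2.cas  hit  (counter 9, T2.r 8)
[17] T2.load  rd  (counter 9, T2.r 9)
[18] T2.cas  hit  (counter 10, T2.r 9)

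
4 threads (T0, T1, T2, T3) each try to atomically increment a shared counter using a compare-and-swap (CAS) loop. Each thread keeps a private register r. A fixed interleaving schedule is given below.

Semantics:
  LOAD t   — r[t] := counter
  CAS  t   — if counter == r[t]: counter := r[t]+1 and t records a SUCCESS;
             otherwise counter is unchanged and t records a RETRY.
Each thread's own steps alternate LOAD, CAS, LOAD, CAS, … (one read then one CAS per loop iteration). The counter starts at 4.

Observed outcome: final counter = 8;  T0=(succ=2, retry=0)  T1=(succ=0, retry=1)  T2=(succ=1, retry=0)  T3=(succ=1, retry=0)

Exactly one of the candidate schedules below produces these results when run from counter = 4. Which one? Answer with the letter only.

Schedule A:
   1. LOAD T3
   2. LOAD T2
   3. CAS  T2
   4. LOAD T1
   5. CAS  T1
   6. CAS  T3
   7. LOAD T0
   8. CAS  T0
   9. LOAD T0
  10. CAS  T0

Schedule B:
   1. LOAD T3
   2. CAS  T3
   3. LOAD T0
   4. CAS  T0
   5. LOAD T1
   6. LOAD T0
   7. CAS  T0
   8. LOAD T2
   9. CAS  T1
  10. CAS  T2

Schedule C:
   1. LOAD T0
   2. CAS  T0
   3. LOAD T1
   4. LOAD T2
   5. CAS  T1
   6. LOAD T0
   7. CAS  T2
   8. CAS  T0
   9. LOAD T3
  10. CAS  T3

Tracing schedule B:
   1) LOAD T3:  M=4  r_T3=4
   2) CAS  T3:  M=5  r_T3=4 ✓
   3) LOAD T0:  M=5  r_T0=5
   4) CAS  T0:  M=6  r_T0=5 ✓
   5) LOAD T1:  M=6  r_T1=6
   6) LOAD T0:  M=6  r_T0=6
   7) CAS  T0:  M=7  r_T0=6 ✓
   8) LOAD T2:  M=7  r_T2=7
   9) CAS  T1:  M=7  r_T1=6 ✗
  10) CAS  T2:  M=8  r_T2=7 ✓

B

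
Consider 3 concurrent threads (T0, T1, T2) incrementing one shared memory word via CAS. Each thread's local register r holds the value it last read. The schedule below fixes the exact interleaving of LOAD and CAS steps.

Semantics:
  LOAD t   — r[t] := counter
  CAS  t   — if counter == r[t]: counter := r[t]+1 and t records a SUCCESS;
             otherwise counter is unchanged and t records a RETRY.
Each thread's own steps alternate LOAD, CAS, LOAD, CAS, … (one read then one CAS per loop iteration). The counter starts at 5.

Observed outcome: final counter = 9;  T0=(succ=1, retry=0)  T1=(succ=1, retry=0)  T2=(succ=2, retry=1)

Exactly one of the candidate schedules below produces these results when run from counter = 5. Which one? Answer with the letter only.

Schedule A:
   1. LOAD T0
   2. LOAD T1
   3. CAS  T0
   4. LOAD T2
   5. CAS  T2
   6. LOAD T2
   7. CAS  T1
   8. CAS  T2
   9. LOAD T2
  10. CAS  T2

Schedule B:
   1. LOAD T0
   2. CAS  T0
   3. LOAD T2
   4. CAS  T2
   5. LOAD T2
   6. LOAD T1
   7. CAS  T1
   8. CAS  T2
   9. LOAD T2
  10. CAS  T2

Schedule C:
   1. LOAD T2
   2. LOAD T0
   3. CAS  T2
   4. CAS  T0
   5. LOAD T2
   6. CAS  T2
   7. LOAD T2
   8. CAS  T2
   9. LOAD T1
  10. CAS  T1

Simulating candidate B:
T0 LOAD — after: cnt=5, r=5 — load
T0 CAS — after: cnt=6, r=5 — ok
T2 LOAD — after: cnt=6, r=6 — load
T2 CAS — after: cnt=7, r=6 — ok
T2 LOAD — after: cnt=7, r=7 — load
T1 LOAD — after: cnt=7, r=7 — load
T1 CAS — after: cnt=8, r=7 — ok
T2 CAS — after: cnt=8, r=7 — retry
T2 LOAD — after: cnt=8, r=8 — load
T2 CAS — after: cnt=9, r=8 — ok

B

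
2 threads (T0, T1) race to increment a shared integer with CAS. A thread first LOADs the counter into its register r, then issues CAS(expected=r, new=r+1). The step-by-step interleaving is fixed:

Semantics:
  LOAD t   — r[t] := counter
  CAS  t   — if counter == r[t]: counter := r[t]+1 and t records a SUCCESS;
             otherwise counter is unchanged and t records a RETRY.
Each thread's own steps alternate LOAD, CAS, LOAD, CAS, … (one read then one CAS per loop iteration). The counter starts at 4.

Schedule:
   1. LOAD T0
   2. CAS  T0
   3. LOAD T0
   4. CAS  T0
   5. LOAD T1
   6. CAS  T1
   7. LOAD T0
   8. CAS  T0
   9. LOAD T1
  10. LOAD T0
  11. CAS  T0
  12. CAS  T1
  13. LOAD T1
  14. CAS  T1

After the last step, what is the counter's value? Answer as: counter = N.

T0 LOAD — after: cnt=4, r=4 — load
T0 CAS — after: cnt=5, r=4 — ok
T0 LOAD — after: cnt=5, r=5 — load
T0 CAS — after: cnt=6, r=5 — ok
T1 LOAD — after: cnt=6, r=6 — load
T1 CAS — after: cnt=7, r=6 — ok
T0 LOAD — after: cnt=7, r=7 — load
T0 CAS — after: cnt=8, r=7 — ok
T1 LOAD — after: cnt=8, r=8 — load
T0 LOAD — after: cnt=8, r=8 — load
T0 CAS — after: cnt=9, r=8 — ok
T1 CAS — after: cnt=9, r=8 — retry
T1 LOAD — after: cnt=9, r=9 — load
T1 CAS — after: cnt=10, r=9 — ok

counter = 10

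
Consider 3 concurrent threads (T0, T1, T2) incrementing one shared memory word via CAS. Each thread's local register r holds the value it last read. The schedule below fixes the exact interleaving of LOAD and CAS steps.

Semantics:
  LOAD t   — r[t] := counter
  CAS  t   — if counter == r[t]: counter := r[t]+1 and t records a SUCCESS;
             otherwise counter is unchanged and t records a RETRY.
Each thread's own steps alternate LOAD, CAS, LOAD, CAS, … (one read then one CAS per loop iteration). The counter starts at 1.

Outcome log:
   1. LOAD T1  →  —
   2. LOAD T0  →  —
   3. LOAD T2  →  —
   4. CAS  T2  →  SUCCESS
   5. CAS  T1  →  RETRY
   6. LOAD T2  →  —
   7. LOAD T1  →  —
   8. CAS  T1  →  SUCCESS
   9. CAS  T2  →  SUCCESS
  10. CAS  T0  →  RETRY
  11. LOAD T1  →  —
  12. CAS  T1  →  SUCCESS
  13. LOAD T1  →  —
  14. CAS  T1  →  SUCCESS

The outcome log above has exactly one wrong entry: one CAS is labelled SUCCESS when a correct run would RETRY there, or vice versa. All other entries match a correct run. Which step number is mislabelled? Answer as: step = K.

Re-executing:
T1 LOAD — after: cnt=1, r=1 — load
T0 LOAD — after: cnt=1, r=1 — load
T2 LOAD — after: cnt=1, r=1 — load
T2 CAS — after: cnt=2, r=1 — ok
T1 CAS — after: cnt=2, r=1 — retry
T2 LOAD — after: cnt=2, r=2 — load
T1 LOAD — after: cnt=2, r=2 — load
T1 CAS — after: cnt=3, r=2 — ok
T2 CAS — after: cnt=3, r=2 — retry
T0 CAS — after: cnt=3, r=1 — retry
T1 LOAD — after: cnt=3, r=3 — load
T1 CAS — after: cnt=4, r=3 — ok
T1 LOAD — after: cnt=4, r=4 — load
T1 CAS — after: cnt=5, r=4 — ok
Mismatch at 9.

step = 9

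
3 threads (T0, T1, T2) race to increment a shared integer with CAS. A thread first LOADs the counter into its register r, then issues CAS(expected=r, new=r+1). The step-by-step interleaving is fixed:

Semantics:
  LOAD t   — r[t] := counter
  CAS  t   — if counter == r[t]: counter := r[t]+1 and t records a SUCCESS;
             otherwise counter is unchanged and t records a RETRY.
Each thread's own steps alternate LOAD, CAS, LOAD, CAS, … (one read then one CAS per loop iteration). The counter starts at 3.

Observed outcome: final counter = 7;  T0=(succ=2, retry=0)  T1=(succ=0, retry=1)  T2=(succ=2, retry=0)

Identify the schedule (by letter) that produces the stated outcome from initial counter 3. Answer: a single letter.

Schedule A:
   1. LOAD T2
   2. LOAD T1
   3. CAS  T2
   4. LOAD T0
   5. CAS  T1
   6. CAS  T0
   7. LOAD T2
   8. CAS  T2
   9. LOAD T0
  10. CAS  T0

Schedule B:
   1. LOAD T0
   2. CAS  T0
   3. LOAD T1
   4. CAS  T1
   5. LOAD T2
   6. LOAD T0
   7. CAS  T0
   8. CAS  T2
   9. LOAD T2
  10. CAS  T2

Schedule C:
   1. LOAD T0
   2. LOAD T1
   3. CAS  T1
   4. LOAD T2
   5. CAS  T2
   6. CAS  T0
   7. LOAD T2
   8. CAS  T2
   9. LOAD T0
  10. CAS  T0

Run A:
step 1: T2 LOAD ⇒ load; ctr=3 reg=3
step 2: T1 LOAD ⇒ load; ctr=3 reg=3
step 3: T2 CAS ⇒ ok; ctr=4 reg=3
step 4: T0 LOAD ⇒ load; ctr=4 reg=4
step 5: T1 CAS ⇒ retry; ctr=4 reg=3
step 6: T0 CAS ⇒ ok; ctr=5 reg=4
step 7: T2 LOAD ⇒ load; ctr=5 reg=5
step 8: T2 CAS ⇒ ok; ctr=6 reg=5
step 9: T0 LOAD ⇒ load; ctr=6 reg=6
step 10: T0 CAS ⇒ ok; ctr=7 reg=6

A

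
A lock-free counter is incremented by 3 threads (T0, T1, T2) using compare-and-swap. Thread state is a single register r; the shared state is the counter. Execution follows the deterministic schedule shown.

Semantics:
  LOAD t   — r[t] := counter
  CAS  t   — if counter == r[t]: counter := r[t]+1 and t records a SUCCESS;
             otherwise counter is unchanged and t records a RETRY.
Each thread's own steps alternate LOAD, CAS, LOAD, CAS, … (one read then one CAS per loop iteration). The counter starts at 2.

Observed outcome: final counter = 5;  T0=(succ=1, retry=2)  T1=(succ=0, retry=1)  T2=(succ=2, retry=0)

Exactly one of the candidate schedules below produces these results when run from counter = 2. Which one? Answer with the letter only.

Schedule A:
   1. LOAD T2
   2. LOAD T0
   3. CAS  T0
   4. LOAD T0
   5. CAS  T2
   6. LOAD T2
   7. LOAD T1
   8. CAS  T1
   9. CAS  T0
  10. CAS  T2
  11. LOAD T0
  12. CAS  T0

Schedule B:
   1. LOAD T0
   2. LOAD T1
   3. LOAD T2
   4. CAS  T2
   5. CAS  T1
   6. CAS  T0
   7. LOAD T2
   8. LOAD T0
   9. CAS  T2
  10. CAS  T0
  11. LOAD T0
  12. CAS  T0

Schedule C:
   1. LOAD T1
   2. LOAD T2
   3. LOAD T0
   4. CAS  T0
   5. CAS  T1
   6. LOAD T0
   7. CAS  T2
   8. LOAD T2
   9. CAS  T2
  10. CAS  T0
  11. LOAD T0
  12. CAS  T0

B

Run B:
1. LOAD T0 → mem=2 r[T0]=2 [LOAD]
2. LOAD T1 → mem=2 r[T1]=2 [LOAD]
3. LOAD T2 → mem=2 r[T2]=2 [LOAD]
4. CAS T2 → mem=3 r[T2]=2 [OK]
5. CAS T1 → mem=3 r[T1]=2 [RETRY]
6. CAS T0 → mem=3 r[T0]=2 [RETRY]
7. LOAD T2 → mem=3 r[T2]=3 [LOAD]
8. LOAD T0 → mem=3 r[T0]=3 [LOAD]
9. CAS T2 → mem=4 r[T2]=3 [OK]
10. CAS T0 → mem=4 r[T0]=3 [RETRY]
11. LOAD T0 → mem=4 r[T0]=4 [LOAD]
12. CAS T0 → mem=5 r[T0]=4 [OK]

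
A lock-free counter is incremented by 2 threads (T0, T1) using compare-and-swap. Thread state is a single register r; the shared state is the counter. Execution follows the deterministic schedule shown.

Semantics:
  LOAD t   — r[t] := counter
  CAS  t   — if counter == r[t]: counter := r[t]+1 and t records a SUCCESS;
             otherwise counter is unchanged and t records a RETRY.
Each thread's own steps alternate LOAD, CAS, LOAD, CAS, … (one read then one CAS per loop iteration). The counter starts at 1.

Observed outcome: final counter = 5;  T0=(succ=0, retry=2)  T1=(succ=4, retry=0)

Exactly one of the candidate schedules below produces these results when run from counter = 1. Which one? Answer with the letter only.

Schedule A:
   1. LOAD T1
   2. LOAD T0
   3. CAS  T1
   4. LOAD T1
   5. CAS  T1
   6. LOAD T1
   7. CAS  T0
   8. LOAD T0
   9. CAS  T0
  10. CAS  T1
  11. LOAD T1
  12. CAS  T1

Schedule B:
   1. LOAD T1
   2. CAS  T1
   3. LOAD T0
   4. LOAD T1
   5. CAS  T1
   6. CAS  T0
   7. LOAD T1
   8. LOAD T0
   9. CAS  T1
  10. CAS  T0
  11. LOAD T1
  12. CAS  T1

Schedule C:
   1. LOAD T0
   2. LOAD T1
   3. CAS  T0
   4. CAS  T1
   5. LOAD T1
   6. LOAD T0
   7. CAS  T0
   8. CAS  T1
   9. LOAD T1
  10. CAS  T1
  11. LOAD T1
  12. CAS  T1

Simulating candidate B:
[1] T1.load  rd  (counter 1, T1.r 1)
[2] T1.cas  hit  (counter 2, T1.r 1)
[3] T0.load  rd  (counter 2, T0.r 2)
[4] T1.load  rd  (counter 2, T1.r 2)
[5] T1.cas  hit  (counter 3, T1.r 2)
[6] T0.cas  miss  (counter 3, T0.r 2)
[7] T1.load  rd  (counter 3, T1.r 3)
[8] T0.load  rd  (counter 3, T0.r 3)
[9] T1.cas  hit  (counter 4, T1.r 3)
[10] T0.cas  miss  (counter 4, T0.r 3)
[11] T1.load  rd  (counter 4, T1.r 4)
[12] T1.cas  hit  (counter 5, T1.r 4)

B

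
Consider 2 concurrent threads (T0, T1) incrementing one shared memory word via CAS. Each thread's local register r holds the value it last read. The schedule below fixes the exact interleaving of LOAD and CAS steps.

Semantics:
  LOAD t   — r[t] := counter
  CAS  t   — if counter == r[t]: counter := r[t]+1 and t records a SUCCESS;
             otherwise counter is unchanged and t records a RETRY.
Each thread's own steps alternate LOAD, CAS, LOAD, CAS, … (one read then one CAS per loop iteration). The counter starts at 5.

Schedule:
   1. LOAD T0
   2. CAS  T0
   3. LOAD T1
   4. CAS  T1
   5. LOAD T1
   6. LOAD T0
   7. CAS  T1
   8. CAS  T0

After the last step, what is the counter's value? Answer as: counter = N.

1. LOAD T0 → mem=5 r[T0]=5 [LOAD]
2. CAS T0 → mem=6 r[T0]=5 [OK]
3. LOAD T1 → mem=6 r[T1]=6 [LOAD]
4. CAS T1 → mem=7 r[T1]=6 [OK]
5. LOAD T1 → mem=7 r[T1]=7 [LOAD]
6. LOAD T0 → mem=7 r[T0]=7 [LOAD]
7. CAS T1 → mem=8 r[T1]=7 [OK]
8. CAS T0 → mem=8 r[T0]=7 [RETRY]

counter = 8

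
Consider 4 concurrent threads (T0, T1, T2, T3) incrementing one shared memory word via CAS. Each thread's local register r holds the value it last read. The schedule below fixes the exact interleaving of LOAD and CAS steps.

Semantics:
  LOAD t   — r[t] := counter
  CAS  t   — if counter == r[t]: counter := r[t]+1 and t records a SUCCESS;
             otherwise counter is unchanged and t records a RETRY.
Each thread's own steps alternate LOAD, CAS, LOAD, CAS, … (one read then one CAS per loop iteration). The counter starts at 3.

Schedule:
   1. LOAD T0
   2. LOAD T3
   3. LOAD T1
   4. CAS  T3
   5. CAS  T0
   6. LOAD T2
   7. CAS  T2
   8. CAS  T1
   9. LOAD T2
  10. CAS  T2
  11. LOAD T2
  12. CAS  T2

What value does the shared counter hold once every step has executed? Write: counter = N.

#1 T0 reads 3
#2 T3 reads 3
#3 T1 reads 3
#4 T3 CAS(3→4) writes; counter now 4
#5 T0 CAS(3→4) fails; counter now 4
#6 T2 reads 4
#7 T2 CAS(4→5) writes; counter now 5
#8 T1 CAS(3→4) fails; counter now 5
#9 T2 reads 5
#10 T2 CAS(5→6) writes; counter now 6
#11 T2 reads 6
#12 T2 CAS(6→7) writes; counter now 7

counter = 7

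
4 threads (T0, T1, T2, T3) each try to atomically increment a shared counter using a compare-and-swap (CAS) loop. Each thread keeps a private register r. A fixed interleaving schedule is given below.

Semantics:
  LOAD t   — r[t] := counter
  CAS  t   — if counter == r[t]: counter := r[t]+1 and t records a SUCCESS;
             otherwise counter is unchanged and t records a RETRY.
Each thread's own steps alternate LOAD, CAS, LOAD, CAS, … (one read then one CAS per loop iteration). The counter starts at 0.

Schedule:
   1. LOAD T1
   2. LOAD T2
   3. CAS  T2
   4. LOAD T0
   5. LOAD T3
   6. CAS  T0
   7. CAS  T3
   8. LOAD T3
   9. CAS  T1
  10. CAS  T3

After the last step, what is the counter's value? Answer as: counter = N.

counter = 3

T1 LOAD — after: cnt=0, r=0 — load
T2 LOAD — after: cnt=0, r=0 — load
T2 CAS — after: cnt=1, r=0 — ok
T0 LOAD — after: cnt=1, r=1 — load
T3 LOAD — after: cnt=1, r=1 — load
T0 CAS — after: cnt=2, r=1 — ok
T3 CAS — after: cnt=2, r=1 — retry
T3 LOAD — after: cnt=2, r=2 — load
T1 CAS — after: cnt=2, r=0 — retry
T3 CAS — after: cnt=3, r=2 — ok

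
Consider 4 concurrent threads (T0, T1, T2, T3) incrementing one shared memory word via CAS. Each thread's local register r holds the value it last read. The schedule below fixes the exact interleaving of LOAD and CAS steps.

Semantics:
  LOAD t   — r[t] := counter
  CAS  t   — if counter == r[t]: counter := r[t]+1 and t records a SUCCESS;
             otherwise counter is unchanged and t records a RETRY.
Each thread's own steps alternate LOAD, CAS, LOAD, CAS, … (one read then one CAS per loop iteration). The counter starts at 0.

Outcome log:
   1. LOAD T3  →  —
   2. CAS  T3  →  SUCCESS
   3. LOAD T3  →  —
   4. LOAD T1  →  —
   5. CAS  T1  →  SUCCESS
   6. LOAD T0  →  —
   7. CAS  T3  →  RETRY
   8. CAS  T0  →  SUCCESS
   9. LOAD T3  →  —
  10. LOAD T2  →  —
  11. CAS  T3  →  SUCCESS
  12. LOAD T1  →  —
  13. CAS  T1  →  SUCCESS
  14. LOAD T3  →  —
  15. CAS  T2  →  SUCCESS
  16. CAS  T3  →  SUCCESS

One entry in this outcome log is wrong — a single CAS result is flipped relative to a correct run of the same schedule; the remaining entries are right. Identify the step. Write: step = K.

Re-executing:
   1) LOAD T3:  M=0  r_T3=0
   2) CAS  T3:  M=1  r_T3=0 ✓
   3) LOAD T3:  M=1  r_T3=1
   4) LOAD T1:  M=1  r_T1=1
   5) CAS  T1:  M=2  r_T1=1 ✓
   6) LOAD T0:  M=2  r_T0=2
   7) CAS  T3:  M=2  r_T3=1 ✗
   8) CAS  T0:  M=3  r_T0=2 ✓
   9) LOAD T3:  M=3  r_T3=3
  10) LOAD T2:  M=3  r_T2=3
  11) CAS  T3:  M=4  r_T3=3 ✓
  12) LOAD T1:  M=4  r_T1=4
  13) CAS  T1:  M=5  r_T1=4 ✓
  14) LOAD T3:  M=5  r_T3=5
  15) CAS  T2:  M=5  r_T2=3 ✗
  16) CAS  T3:  M=6  r_T3=5 ✓
Flip is step 15.

step = 15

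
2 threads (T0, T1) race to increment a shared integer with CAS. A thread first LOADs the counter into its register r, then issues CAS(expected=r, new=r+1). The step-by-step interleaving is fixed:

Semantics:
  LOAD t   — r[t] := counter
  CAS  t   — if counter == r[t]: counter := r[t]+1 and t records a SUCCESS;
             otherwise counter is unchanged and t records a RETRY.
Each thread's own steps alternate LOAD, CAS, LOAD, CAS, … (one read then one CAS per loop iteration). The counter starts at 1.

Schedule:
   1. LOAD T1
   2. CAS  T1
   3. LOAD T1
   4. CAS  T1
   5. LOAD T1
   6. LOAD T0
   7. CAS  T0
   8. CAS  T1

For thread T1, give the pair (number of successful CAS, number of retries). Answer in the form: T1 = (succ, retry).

   1) LOAD T1:  M=1  r_T1=1
   2) CAS  T1:  M=2  r_T1=1 ✓
   3) LOAD T1:  M=2  r_T1=2
   4) CAS  T1:  M=3  r_T1=2 ✓
   5) LOAD T1:  M=3  r_T1=3
   6) LOAD T0:  M=3  r_T0=3
   7) CAS  T0:  M=4  r_T0=3 ✓
   8) CAS  T1:  M=4  r_T1=3 ✗

T1 = (2, 1)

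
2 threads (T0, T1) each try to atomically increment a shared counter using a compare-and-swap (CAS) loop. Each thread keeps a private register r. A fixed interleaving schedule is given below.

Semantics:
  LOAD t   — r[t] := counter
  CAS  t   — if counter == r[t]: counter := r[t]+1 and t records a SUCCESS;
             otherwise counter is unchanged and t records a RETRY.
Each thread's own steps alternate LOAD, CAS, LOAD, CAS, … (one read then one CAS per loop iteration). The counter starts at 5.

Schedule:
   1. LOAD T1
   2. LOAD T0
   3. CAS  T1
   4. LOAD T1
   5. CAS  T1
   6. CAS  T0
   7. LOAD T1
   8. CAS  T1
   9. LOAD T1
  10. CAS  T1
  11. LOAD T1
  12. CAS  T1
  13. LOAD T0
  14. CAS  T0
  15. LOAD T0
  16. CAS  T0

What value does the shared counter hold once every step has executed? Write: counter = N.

[1] T1.load  rd  (counter 5, T1.r 5)
[2] T0.load  rd  (counter 5, T0.r 5)
[3] T1.cas  hit  (counter 6, T1.r 5)
[4] T1.load  rd  (counter 6, T1.r 6)
[5] T1.cas  hit  (counter 7, T1.r 6)
[6] T0.cas  miss  (counter 7, T0.r 5)
[7] T1.load  rd  (counter 7, T1.r 7)
[8] T1.cas  hit  (counter 8, T1.r 7)
[9] T1.load  rd  (counter 8, T1.r 8)
[10] T1.cas  hit  (counter 9, T1.r 8)
[11] T1.load  rd  (counter 9, T1.r 9)
[12] T1.cas  hit  (counter 10, T1.r 9)
[13] T0.load  rd  (counter 10, T0.r 10)
[14] T0.cas  hit  (counter 11, T0.r 10)
[15] T0.load  rd  (counter 11, T0.r 11)
[16] T0.cas  hit  (counter 12, T0.r 11)

counter = 12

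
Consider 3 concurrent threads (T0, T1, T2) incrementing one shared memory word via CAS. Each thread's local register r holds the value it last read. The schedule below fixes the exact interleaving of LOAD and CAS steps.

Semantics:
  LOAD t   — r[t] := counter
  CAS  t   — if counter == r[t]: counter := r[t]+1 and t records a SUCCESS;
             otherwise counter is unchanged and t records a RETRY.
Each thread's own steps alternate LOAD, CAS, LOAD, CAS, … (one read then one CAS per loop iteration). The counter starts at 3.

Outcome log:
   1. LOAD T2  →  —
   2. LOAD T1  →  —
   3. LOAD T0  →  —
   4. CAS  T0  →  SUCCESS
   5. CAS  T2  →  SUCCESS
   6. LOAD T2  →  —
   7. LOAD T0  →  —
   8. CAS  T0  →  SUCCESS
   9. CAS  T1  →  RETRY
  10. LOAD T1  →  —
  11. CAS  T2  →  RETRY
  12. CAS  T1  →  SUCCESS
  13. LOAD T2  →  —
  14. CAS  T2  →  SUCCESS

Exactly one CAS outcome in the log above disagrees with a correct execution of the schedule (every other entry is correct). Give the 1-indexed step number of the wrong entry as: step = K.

step = 5

Correct run:
1. LOAD T2 → mem=3 r[T2]=3 [LOAD]
2. LOAD T1 → mem=3 r[T1]=3 [LOAD]
3. LOAD T0 → mem=3 r[T0]=3 [LOAD]
4. CAS T0 → mem=4 r[T0]=3 [OK]
5. CAS T2 → mem=4 r[T2]=3 [RETRY]
6. LOAD T2 → mem=4 r[T2]=4 [LOAD]
7. LOAD T0 → mem=4 r[T0]=4 [LOAD]
8. CAS T0 → mem=5 r[T0]=4 [OK]
9. CAS T1 → mem=5 r[T1]=3 [RETRY]
10. LOAD T1 → mem=5 r[T1]=5 [LOAD]
11. CAS T2 → mem=5 r[T2]=4 [RETRY]
12. CAS T1 → mem=6 r[T1]=5 [OK]
13. LOAD T2 → mem=6 r[T2]=6 [LOAD]
14. CAS T2 → mem=7 r[T2]=6 [OK]
Flip is step 5.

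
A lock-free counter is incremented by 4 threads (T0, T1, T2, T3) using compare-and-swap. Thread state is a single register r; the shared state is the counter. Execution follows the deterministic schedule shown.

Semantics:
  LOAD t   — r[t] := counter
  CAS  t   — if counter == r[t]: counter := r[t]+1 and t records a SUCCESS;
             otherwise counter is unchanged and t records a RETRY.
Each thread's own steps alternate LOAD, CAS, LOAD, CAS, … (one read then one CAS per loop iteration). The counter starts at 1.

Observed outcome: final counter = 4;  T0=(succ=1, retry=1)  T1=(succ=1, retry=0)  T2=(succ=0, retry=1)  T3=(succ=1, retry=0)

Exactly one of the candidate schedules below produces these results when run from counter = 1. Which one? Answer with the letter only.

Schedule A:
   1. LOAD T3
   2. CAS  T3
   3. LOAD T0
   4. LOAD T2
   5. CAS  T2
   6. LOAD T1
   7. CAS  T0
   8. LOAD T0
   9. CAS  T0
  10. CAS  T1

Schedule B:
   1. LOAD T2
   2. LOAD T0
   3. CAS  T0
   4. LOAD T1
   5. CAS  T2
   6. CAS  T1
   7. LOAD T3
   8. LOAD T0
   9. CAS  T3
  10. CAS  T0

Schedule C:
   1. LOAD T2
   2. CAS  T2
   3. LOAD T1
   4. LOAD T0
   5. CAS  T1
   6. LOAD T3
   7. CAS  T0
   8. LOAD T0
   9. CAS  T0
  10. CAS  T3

B

Run B:
1. LOAD T2 → mem=1 r[T2]=1 [LOAD]
2. LOAD T0 → mem=1 r[T0]=1 [LOAD]
3. CAS T0 → mem=2 r[T0]=1 [OK]
4. LOAD T1 → mem=2 r[T1]=2 [LOAD]
5. CAS T2 → mem=2 r[T2]=1 [RETRY]
6. CAS T1 → mem=3 r[T1]=2 [OK]
7. LOAD T3 → mem=3 r[T3]=3 [LOAD]
8. LOAD T0 → mem=3 r[T0]=3 [LOAD]
9. CAS T3 → mem=4 r[T3]=3 [OK]
10. CAS T0 → mem=4 r[T0]=3 [RETRY]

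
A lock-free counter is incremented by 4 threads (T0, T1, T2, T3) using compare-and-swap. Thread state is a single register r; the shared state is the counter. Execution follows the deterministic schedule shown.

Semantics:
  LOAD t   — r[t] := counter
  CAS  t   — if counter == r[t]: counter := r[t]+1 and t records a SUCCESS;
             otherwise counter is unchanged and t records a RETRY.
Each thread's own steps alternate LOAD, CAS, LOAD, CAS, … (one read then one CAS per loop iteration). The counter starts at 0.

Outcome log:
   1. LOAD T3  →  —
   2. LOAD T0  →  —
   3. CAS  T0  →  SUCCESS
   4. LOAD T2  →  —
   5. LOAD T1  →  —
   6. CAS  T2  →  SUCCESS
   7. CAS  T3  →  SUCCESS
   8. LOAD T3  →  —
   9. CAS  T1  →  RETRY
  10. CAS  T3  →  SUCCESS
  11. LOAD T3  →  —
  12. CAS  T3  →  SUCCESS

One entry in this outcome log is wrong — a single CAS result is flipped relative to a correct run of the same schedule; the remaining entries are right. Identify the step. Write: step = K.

Re-executing:
T3 LOAD — after: cnt=0, r=0 — load
T0 LOAD — after: cnt=0, r=0 — load
T0 CAS — after: cnt=1, r=0 — ok
T2 LOAD — after: cnt=1, r=1 — load
T1 LOAD — after: cnt=1, r=1 — load
T2 CAS — after: cnt=2, r=1 — ok
T3 CAS — after: cnt=2, r=0 — retry
T3 LOAD — after: cnt=2, r=2 — load
T1 CAS — after: cnt=2, r=1 — retry
T3 CAS — after: cnt=3, r=2 — ok
T3 LOAD — after: cnt=3, r=3 — load
T3 CAS — after: cnt=4, r=3 — ok
Mismatch at 7.

step = 7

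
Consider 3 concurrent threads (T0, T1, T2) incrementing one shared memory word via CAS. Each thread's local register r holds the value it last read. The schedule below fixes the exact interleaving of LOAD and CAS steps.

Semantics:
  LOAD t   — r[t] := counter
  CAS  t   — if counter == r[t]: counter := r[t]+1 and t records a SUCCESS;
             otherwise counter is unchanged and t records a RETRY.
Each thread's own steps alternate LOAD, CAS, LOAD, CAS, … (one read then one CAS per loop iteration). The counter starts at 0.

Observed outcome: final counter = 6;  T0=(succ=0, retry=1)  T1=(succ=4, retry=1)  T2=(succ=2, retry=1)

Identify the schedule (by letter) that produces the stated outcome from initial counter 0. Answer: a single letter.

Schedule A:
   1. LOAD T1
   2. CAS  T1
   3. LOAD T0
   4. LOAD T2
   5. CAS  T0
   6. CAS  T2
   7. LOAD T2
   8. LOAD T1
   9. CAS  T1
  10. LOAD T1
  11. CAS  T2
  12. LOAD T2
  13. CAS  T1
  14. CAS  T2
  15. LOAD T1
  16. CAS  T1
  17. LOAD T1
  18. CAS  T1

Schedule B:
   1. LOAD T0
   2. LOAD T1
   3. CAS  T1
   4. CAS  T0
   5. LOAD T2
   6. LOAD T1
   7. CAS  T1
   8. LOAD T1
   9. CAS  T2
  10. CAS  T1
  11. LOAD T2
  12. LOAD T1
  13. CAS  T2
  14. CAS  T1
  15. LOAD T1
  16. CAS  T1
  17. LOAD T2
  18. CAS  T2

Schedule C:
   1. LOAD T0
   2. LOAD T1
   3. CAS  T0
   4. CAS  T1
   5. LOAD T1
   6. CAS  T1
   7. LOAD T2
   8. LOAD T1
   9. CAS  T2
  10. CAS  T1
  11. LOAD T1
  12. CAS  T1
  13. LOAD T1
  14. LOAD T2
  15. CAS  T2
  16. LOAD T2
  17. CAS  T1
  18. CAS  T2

Tracing schedule B:
[1] T0.load  rd  (counter 0, T0.r 0)
[2] T1.load  rd  (counter 0, T1.r 0)
[3] T1.cas  hit  (counter 1, T1.r 0)
[4] T0.cas  miss  (counter 1, T0.r 0)
[5] T2.load  rd  (counter 1, T2.r 1)
[6] T1.load  rd  (counter 1, T1.r 1)
[7] T1.cas  hit  (counter 2, T1.r 1)
[8] T1.load  rd  (counter 2, T1.r 2)
[9] T2.cas  miss  (counter 2, T2.r 1)
[10] T1.cas  hit  (counter 3, T1.r 2)
[11] T2.load  rd  (counter 3, T2.r 3)
[12] T1.load  rd  (counter 3, T1.r 3)
[13] T2.cas  hit  (counter 4, T2.r 3)
[14] T1.cas  miss  (counter 4, T1.r 3)
[15] T1.load  rd  (counter 4, T1.r 4)
[16] T1.cas  hit  (counter 5, T1.r 4)
[17] T2.load  rd  (counter 5, T2.r 5)
[18] T2.cas  hit  (counter 6, T2.r 5)

B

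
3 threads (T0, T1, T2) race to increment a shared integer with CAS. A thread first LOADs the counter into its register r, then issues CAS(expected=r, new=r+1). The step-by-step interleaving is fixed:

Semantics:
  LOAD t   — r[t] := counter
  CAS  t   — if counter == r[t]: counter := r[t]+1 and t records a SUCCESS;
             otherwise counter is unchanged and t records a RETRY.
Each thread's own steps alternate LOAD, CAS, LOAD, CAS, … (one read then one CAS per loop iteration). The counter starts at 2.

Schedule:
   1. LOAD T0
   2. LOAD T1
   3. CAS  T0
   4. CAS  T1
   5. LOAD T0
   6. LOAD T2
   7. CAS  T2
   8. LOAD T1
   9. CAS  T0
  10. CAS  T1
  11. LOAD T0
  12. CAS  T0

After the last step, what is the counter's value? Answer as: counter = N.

counter = 6

[1] T0.load  rd  (counter 2, T0.r 2)
[2] T1.load  rd  (counter 2, T1.r 2)
[3] T0.cas  hit  (counter 3, T0.r 2)
[4] T1.cas  miss  (counter 3, T1.r 2)
[5] T0.load  rd  (counter 3, T0.r 3)
[6] T2.load  rd  (counter 3, T2.r 3)
[7] T2.cas  hit  (counter 4, T2.r 3)
[8] T1.load  rd  (counter 4, T1.r 4)
[9] T0.cas  miss  (counter 4, T0.r 3)
[10] T1.cas  hit  (counter 5, T1.r 4)
[11] T0.load  rd  (counter 5, T0.r 5)
[12] T0.cas  hit  (counter 6, T0.r 5)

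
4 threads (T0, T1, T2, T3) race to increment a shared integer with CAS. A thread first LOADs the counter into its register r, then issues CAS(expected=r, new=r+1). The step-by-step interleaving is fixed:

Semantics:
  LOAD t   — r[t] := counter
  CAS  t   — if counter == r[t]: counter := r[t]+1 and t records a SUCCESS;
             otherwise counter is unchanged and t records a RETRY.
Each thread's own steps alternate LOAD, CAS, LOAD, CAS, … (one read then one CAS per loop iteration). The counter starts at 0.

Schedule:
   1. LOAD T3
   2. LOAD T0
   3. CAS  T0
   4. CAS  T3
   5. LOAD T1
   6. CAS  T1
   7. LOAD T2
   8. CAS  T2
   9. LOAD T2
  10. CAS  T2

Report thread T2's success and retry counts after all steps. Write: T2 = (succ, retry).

T2 = (2, 0)

[1] T3.load  rd  (counter 0, T3.r 0)
[2] T0.load  rd  (counter 0, T0.r 0)
[3] T0.cas  hit  (counter 1, T0.r 0)
[4] T3.cas  miss  (counter 1, T3.r 0)
[5] T1.load  rd  (counter 1, T1.r 1)
[6] T1.cas  hit  (counter 2, T1.r 1)
[7] T2.load  rd  (counter 2, T2.r 2)
[8] T2.cas  hit  (counter 3, T2.r 2)
[9] T2.load  rd  (counter 3, T2.r 3)
[10] T2.cas  hit  (counter 4, T2.r 3)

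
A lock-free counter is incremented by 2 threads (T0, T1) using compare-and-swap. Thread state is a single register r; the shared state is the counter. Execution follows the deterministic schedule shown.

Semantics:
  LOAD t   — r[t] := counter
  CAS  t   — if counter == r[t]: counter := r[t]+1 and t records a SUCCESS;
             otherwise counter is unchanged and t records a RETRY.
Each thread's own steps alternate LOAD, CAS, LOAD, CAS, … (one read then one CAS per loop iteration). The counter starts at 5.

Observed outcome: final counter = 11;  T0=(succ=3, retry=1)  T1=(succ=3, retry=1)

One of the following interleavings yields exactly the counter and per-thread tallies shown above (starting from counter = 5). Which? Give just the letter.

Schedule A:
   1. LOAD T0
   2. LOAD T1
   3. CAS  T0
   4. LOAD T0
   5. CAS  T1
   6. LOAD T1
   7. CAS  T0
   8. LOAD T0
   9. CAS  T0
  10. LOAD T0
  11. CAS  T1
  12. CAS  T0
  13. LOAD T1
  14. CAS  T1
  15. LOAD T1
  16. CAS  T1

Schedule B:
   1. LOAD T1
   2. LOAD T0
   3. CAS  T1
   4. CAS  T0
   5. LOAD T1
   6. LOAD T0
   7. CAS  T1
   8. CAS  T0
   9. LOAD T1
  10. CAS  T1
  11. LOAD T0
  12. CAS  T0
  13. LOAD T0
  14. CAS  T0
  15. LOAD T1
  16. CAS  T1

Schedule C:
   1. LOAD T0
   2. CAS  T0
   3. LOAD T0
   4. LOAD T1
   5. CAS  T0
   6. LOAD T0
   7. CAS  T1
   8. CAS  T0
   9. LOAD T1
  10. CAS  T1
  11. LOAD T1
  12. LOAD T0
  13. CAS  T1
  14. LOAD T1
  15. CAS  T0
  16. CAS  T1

C

Simulating candidate C:
1. LOAD T0 → mem=5 r[T0]=5 [LOAD]
2. CAS T0 → mem=6 r[T0]=5 [OK]
3. LOAD T0 → mem=6 r[T0]=6 [LOAD]
4. LOAD T1 → mem=6 r[T1]=6 [LOAD]
5. CAS T0 → mem=7 r[T0]=6 [OK]
6. LOAD T0 → mem=7 r[T0]=7 [LOAD]
7. CAS T1 → mem=7 r[T1]=6 [RETRY]
8. CAS T0 → mem=8 r[T0]=7 [OK]
9. LOAD T1 → mem=8 r[T1]=8 [LOAD]
10. CAS T1 → mem=9 r[T1]=8 [OK]
11. LOAD T1 → mem=9 r[T1]=9 [LOAD]
12. LOAD T0 → mem=9 r[T0]=9 [LOAD]
13. CAS T1 → mem=10 r[T1]=9 [OK]
14. LOAD T1 → mem=10 r[T1]=10 [LOAD]
15. CAS T0 → mem=10 r[T0]=9 [RETRY]
16. CAS T1 → mem=11 r[T1]=10 [OK]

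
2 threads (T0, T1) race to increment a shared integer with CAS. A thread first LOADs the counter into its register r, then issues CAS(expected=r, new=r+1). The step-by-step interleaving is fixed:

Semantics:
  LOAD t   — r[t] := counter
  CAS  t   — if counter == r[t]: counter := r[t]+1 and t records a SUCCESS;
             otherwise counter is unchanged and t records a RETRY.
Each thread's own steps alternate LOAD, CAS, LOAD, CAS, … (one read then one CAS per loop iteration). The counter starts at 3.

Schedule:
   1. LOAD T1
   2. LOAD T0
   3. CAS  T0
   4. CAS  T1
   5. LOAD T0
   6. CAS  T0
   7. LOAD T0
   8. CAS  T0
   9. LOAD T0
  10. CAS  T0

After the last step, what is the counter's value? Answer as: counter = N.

#1 T1 reads 3
#2 T0 reads 3
#3 T0 CAS(3→4) writes; counter now 4
#4 T1 CAS(3→4) fails; counter now 4
#5 T0 reads 4
#6 T0 CAS(4→5) writes; counter now 5
#7 T0 reads 5
#8 T0 CAS(5→6) writes; counter now 6
#9 T0 reads 6
#10 T0 CAS(6→7) writes; counter now 7

counter = 7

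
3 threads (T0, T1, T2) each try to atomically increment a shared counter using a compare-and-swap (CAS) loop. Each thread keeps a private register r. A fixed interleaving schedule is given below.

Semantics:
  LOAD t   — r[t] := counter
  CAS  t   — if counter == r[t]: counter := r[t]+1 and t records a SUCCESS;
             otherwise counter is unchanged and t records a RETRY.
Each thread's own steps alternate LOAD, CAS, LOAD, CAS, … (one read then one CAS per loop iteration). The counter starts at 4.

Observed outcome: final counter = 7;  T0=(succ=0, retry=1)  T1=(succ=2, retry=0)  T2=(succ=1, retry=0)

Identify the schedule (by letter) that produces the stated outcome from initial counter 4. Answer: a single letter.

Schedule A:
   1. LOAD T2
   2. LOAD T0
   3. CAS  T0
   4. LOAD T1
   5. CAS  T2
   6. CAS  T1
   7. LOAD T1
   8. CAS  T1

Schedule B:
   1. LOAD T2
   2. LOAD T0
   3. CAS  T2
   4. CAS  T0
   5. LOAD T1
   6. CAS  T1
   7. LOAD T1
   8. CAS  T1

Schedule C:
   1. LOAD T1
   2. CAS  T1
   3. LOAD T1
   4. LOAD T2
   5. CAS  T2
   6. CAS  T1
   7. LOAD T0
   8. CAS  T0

Run B:
   1) LOAD T2:  M=4  r_T2=4
   2) LOAD T0:  M=4  r_T0=4
   3) CAS  T2:  M=5  r_T2=4 ✓
   4) CAS  T0:  M=5  r_T0=4 ✗
   5) LOAD T1:  M=5  r_T1=5
   6) CAS  T1:  M=6  r_T1=5 ✓
   7) LOAD T1:  M=6  r_T1=6
   8) CAS  T1:  M=7  r_T1=6 ✓

B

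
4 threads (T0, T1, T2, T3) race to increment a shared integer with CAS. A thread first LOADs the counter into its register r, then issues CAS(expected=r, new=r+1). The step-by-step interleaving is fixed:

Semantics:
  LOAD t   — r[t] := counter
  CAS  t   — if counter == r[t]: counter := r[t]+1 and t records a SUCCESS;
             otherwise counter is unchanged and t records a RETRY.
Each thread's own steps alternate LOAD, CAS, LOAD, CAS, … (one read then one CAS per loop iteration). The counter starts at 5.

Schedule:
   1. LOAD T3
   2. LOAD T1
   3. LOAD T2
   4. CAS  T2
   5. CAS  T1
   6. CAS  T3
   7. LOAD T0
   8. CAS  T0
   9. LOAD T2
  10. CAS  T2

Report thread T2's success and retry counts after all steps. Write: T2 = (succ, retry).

1. LOAD T3 → mem=5 r[T3]=5 [LOAD]
2. LOAD T1 → mem=5 r[T1]=5 [LOAD]
3. LOAD T2 → mem=5 r[T2]=5 [LOAD]
4. CAS T2 → mem=6 r[T2]=5 [OK]
5. CAS T1 → mem=6 r[T1]=5 [RETRY]
6. CAS T3 → mem=6 r[T3]=5 [RETRY]
7. LOAD T0 → mem=6 r[T0]=6 [LOAD]
8. CAS T0 → mem=7 r[T0]=6 [OK]
9. LOAD T2 → mem=7 r[T2]=7 [LOAD]
10. CAS T2 → mem=8 r[T2]=7 [OK]

T2 = (2, 0)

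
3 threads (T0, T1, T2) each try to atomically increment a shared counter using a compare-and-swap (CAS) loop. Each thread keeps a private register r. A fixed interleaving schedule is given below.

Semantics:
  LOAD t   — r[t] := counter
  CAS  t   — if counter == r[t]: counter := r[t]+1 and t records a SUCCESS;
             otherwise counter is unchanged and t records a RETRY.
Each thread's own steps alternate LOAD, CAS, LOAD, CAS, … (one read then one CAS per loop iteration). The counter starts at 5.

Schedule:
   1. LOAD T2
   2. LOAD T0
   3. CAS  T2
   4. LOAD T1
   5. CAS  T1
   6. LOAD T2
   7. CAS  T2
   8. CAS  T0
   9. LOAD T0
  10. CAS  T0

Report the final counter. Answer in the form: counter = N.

counter = 9

T2 LOAD — after: cnt=5, r=5 — load
T0 LOAD — after: cnt=5, r=5 — load
T2 CAS — after: cnt=6, r=5 — ok
T1 LOAD — after: cnt=6, r=6 — load
T1 CAS — after: cnt=7, r=6 — ok
T2 LOAD — after: cnt=7, r=7 — load
T2 CAS — after: cnt=8, r=7 — ok
T0 CAS — after: cnt=8, r=5 — retry
T0 LOAD — after: cnt=8, r=8 — load
T0 CAS — after: cnt=9, r=8 — ok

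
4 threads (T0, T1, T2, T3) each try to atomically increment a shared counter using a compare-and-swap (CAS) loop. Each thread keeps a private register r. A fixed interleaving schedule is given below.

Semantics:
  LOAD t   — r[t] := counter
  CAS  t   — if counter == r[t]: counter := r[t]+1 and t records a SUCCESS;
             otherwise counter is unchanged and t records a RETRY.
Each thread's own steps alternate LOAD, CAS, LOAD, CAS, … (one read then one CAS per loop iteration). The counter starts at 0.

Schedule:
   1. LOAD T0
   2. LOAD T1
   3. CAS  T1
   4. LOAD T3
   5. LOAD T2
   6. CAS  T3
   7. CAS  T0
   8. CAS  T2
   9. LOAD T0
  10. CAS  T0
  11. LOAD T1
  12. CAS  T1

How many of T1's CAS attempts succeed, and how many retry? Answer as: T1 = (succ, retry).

T1 = (2, 0)

[1] T0.load  rd  (counter 0, T0.r 0)
[2] T1.load  rd  (counter 0, T1.r 0)
[3] T1.cas  hit  (counter 1, T1.r 0)
[4] T3.load  rd  (counter 1, T3.r 1)
[5] T2.load  rd  (counter 1, T2.r 1)
[6] T3.cas  hit  (counter 2, T3.r 1)
[7] T0.cas  miss  (counter 2, T0.r 0)
[8] T2.cas  miss  (counter 2, T2.r 1)
[9] T0.load  rd  (counter 2, T0.r 2)
[10] T0.cas  hit  (counter 3, T0.r 2)
[11] T1.load  rd  (counter 3, T1.r 3)
[12] T1.cas  hit  (counter 4, T1.r 3)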